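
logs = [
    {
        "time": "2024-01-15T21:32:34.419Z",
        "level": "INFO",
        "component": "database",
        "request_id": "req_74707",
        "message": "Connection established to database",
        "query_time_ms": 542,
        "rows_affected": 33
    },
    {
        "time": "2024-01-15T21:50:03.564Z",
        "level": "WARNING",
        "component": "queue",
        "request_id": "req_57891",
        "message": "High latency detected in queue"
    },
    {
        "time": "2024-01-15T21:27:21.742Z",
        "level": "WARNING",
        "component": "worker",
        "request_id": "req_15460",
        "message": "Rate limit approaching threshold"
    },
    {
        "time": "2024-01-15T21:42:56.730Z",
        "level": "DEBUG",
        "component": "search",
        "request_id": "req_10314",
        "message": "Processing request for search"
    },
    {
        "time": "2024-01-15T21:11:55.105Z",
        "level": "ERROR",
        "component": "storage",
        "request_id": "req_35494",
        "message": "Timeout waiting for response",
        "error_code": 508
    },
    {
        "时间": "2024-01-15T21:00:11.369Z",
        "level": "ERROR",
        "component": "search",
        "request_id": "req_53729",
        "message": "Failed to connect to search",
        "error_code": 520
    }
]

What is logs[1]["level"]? "WARNING"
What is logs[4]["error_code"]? 508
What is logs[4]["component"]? "storage"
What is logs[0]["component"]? "database"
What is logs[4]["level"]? "ERROR"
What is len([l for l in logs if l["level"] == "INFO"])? 1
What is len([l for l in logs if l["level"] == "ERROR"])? 2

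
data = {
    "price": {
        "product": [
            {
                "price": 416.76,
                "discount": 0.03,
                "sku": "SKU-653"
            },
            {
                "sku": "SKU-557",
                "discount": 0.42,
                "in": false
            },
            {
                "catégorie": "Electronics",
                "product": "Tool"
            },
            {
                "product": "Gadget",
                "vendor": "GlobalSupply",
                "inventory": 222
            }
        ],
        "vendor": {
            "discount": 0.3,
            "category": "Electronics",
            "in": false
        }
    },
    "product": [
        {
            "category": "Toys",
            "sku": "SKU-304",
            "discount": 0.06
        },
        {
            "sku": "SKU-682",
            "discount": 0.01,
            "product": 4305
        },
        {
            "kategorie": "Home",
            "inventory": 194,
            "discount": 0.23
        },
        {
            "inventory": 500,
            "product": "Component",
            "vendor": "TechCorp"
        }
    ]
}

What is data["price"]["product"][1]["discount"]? 0.42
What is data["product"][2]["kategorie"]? "Home"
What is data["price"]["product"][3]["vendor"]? "GlobalSupply"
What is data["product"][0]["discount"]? 0.06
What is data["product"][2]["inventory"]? 194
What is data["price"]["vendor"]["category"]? "Electronics"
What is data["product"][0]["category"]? "Toys"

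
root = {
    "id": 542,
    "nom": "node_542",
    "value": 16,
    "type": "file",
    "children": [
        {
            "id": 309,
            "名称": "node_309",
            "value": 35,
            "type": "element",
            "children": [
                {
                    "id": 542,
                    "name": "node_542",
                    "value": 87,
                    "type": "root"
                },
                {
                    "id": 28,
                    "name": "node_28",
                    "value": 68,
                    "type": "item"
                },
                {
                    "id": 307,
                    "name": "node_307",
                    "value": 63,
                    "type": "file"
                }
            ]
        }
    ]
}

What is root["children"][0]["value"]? 35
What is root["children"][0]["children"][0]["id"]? 542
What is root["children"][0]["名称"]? "node_309"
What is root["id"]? 542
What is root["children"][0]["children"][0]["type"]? "root"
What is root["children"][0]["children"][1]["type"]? "item"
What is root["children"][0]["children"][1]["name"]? "node_28"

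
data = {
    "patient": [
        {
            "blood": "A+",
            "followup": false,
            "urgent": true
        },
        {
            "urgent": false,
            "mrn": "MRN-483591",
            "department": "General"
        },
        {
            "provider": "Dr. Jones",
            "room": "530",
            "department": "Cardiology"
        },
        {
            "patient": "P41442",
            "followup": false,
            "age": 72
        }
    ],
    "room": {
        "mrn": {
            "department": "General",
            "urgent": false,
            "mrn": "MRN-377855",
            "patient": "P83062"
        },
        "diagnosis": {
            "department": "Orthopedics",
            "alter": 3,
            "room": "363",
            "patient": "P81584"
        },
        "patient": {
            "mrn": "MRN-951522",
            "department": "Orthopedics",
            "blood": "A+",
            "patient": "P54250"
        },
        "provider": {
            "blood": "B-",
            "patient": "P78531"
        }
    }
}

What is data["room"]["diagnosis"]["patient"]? "P81584"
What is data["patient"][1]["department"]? "General"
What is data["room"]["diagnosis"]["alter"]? 3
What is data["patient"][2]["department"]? "Cardiology"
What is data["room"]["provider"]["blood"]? "B-"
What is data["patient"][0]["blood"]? "A+"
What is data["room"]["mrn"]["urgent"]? False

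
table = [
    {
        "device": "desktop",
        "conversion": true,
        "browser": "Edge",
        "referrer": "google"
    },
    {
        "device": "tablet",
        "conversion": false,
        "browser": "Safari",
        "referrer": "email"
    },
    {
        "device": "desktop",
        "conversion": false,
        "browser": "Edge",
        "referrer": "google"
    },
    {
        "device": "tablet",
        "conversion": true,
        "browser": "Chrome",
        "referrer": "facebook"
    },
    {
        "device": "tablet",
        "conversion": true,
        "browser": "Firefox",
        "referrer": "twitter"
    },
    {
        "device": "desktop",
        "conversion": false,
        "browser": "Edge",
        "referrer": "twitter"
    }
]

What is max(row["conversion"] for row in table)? True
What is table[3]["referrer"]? "facebook"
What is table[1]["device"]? "tablet"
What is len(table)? 6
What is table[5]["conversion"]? False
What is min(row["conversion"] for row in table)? False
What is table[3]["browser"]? "Chrome"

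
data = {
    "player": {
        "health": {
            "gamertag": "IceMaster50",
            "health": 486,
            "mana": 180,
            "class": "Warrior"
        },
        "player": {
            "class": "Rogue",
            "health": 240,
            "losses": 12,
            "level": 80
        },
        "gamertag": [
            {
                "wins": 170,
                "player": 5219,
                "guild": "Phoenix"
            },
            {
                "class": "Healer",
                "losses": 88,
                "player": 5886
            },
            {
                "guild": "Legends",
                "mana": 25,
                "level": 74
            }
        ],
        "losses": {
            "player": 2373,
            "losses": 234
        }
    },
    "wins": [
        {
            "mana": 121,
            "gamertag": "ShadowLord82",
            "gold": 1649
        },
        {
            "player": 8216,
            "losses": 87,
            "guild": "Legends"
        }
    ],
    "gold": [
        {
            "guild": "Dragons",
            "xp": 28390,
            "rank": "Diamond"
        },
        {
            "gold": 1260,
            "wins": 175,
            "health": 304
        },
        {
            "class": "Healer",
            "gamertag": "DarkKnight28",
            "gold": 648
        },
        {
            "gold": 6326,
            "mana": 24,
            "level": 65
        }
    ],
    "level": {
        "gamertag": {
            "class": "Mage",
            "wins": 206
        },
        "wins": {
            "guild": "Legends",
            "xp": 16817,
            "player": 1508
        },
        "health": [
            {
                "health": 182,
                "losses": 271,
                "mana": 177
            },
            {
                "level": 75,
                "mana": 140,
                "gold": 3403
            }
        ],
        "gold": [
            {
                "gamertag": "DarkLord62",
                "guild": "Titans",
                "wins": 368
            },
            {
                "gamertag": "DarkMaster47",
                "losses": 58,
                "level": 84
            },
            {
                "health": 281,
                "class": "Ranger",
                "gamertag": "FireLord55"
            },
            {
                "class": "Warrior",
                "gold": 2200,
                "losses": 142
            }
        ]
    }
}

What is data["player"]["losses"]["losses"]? 234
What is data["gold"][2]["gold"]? 648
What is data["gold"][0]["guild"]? "Dragons"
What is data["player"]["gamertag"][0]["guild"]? "Phoenix"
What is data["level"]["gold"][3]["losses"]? 142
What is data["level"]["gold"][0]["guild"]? "Titans"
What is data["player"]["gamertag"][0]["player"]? 5219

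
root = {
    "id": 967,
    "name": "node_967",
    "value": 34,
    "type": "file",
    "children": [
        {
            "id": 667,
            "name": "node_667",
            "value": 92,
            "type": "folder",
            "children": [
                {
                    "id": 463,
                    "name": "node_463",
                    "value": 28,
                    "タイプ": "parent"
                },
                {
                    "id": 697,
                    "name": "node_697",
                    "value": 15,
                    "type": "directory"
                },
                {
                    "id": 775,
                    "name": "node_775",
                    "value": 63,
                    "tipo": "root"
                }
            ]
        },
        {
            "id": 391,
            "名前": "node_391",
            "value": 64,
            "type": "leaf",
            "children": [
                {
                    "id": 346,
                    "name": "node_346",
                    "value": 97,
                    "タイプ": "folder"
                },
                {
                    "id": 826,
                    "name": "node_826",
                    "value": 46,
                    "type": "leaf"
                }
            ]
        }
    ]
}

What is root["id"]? 967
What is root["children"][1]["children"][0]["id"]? 346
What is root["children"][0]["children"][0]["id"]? 463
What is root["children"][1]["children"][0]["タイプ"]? "folder"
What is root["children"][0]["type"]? "folder"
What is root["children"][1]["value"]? 64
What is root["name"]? "node_967"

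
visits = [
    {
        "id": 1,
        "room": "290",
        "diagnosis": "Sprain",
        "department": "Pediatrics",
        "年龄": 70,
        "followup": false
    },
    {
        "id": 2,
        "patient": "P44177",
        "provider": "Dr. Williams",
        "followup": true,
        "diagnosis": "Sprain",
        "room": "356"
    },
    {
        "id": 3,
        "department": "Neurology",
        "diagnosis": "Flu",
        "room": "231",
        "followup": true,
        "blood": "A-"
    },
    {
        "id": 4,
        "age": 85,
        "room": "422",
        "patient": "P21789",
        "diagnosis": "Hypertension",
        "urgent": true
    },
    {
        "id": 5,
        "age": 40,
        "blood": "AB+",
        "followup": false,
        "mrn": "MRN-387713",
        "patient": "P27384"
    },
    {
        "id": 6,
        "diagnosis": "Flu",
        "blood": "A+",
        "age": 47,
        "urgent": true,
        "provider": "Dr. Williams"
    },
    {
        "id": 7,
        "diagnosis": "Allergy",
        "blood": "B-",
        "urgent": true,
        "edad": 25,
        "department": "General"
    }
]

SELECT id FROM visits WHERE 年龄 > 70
[]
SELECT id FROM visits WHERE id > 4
[5, 6, 7]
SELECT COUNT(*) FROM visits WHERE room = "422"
1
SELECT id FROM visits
[1, 2, 3, 4, 5, 6, 7]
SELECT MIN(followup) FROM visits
False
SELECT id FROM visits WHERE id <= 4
[1, 2, 3, 4]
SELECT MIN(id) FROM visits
1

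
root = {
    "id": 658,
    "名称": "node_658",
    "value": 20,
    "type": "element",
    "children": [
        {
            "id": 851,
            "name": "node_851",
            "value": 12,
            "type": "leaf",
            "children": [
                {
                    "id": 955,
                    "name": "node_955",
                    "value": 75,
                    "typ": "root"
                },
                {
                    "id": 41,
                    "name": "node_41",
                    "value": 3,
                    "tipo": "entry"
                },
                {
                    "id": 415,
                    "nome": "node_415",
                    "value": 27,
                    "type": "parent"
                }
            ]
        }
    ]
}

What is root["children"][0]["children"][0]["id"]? 955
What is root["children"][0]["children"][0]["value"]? 75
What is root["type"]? "element"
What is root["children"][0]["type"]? "leaf"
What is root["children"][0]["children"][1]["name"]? "node_41"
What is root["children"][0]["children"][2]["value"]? 27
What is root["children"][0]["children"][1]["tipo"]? "entry"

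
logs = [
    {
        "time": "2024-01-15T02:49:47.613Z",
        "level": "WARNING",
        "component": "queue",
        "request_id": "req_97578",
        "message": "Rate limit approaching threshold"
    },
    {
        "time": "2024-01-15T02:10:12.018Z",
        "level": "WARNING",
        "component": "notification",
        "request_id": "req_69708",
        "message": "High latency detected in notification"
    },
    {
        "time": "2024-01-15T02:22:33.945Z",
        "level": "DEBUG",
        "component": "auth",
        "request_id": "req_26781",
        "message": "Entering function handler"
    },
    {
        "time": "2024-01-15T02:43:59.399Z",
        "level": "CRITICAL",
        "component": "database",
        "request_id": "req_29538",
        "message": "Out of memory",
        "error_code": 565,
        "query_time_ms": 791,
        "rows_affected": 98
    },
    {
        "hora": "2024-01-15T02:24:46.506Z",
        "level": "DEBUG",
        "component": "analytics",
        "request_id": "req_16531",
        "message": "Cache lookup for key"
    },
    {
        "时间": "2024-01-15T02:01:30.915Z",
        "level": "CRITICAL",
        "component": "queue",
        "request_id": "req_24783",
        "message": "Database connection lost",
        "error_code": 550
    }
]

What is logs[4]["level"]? "DEBUG"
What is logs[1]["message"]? "High latency detected in notification"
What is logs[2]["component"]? "auth"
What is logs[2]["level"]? "DEBUG"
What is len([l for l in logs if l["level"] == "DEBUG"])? 2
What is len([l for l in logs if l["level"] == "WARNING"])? 2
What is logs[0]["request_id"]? "req_97578"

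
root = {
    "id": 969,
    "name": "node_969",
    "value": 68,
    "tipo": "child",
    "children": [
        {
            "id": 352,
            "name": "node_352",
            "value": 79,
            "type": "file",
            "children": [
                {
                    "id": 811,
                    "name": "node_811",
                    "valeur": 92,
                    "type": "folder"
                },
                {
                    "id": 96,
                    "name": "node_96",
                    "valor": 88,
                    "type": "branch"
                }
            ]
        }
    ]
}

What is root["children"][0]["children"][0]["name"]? "node_811"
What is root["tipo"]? "child"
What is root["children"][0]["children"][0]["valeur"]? 92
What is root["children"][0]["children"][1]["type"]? "branch"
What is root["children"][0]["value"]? 79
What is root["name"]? "node_969"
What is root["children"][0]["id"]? 352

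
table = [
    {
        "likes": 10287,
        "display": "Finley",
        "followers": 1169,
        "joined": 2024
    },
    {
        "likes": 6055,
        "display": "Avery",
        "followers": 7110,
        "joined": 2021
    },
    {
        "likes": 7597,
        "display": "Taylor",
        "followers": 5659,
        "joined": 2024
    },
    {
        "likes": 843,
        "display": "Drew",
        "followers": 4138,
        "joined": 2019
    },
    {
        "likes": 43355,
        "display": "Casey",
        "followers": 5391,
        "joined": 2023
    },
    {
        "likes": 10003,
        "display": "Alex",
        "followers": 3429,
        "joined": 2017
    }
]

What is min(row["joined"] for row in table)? 2017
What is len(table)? 6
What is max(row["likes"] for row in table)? 43355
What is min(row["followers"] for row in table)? 1169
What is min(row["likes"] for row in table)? 843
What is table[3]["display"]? "Drew"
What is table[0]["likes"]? 10287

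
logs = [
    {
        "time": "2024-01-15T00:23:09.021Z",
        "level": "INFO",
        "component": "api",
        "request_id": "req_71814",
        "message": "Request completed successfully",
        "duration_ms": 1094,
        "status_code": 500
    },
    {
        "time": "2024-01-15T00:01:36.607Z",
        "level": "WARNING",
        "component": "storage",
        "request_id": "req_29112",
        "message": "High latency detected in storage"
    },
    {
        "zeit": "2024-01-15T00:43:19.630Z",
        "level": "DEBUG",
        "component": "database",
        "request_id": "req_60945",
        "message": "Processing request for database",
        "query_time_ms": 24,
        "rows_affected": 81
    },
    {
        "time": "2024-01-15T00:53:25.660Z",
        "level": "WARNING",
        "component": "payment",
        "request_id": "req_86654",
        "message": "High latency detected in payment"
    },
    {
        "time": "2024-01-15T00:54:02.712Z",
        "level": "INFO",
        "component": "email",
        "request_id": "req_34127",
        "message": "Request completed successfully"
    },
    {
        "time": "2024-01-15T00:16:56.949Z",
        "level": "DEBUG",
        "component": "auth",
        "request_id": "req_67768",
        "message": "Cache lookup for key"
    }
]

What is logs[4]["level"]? "INFO"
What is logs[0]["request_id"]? "req_71814"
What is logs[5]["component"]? "auth"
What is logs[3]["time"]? "2024-01-15T00:53:25.660Z"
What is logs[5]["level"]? "DEBUG"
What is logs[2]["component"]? "database"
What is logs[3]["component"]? "payment"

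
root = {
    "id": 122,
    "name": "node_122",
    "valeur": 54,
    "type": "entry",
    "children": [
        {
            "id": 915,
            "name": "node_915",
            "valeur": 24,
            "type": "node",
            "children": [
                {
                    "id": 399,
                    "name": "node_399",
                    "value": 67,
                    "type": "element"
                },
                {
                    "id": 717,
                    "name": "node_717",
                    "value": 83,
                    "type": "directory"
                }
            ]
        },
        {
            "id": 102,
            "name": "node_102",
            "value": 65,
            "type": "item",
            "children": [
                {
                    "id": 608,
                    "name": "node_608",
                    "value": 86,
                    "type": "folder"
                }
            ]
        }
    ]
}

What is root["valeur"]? 54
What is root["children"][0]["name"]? "node_915"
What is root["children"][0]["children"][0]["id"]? 399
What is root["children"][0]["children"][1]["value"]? 83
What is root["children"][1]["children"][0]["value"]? 86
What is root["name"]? "node_122"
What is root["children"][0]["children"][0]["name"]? "node_399"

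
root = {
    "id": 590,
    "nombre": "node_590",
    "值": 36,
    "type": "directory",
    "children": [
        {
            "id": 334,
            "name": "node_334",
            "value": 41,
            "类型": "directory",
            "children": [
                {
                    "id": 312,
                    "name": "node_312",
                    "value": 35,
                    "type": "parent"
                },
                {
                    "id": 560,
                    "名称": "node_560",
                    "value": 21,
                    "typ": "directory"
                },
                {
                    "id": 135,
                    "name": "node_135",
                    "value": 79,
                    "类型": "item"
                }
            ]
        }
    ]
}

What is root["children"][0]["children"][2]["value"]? 79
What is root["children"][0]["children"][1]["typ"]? "directory"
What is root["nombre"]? "node_590"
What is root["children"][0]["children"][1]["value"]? 21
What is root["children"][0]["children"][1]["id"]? 560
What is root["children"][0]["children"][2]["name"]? "node_135"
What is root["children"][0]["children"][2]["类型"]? "item"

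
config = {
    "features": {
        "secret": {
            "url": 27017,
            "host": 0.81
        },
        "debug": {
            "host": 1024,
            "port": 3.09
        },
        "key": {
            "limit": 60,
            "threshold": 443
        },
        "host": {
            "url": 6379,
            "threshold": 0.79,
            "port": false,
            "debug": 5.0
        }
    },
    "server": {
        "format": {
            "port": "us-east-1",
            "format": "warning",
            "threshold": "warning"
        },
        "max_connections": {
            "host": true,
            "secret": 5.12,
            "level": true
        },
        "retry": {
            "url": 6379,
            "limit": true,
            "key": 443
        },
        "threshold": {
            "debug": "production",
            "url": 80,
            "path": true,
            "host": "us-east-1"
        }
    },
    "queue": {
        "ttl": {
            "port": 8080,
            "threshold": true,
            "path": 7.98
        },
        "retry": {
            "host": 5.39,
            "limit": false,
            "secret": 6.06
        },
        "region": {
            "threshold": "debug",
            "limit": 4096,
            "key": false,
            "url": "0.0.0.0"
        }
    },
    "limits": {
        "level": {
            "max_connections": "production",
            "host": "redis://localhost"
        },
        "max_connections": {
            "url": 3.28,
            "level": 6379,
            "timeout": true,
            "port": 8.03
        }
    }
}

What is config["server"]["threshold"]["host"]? "us-east-1"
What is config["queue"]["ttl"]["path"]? 7.98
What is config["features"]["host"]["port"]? False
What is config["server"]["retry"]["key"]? 443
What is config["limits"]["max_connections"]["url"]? 3.28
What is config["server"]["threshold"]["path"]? True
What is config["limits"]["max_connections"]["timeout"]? True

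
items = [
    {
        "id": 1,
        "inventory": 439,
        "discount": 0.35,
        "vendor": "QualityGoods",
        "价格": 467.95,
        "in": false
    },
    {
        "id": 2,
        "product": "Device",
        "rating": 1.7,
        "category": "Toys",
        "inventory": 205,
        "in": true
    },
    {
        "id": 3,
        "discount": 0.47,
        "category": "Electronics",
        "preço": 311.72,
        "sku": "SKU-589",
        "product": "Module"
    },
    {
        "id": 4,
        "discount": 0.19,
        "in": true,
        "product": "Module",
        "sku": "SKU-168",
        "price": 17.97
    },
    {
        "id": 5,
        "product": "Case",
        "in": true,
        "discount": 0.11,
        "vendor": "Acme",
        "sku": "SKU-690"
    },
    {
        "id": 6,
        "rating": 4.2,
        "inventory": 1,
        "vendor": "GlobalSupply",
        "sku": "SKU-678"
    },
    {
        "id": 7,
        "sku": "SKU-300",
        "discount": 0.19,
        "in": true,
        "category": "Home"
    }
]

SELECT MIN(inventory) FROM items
1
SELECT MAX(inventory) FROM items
439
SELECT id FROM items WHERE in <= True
[1, 2, 4, 5, 7]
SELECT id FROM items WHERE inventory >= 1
[1, 2, 6]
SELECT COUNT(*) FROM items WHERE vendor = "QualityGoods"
1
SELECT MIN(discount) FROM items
0.11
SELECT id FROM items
[1, 2, 3, 4, 5, 6, 7]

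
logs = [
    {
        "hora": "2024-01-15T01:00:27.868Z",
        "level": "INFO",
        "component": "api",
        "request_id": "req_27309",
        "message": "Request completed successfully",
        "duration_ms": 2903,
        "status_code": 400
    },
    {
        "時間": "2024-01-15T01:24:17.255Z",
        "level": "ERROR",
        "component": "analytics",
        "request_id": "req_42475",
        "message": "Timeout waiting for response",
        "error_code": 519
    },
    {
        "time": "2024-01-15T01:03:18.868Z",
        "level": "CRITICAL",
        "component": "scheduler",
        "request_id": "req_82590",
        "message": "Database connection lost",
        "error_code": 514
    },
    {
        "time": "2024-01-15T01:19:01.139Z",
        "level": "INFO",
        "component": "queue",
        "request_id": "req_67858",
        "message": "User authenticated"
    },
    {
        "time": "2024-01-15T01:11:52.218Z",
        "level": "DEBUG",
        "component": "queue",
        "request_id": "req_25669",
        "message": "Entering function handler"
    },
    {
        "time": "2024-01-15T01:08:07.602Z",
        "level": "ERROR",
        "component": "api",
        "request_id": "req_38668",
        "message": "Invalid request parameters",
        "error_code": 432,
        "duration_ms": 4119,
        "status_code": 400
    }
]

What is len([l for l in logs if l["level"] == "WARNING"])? 0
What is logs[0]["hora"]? "2024-01-15T01:00:27.868Z"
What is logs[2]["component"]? "scheduler"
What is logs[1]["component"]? "analytics"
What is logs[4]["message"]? "Entering function handler"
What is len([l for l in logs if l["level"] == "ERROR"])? 2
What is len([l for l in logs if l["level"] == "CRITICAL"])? 1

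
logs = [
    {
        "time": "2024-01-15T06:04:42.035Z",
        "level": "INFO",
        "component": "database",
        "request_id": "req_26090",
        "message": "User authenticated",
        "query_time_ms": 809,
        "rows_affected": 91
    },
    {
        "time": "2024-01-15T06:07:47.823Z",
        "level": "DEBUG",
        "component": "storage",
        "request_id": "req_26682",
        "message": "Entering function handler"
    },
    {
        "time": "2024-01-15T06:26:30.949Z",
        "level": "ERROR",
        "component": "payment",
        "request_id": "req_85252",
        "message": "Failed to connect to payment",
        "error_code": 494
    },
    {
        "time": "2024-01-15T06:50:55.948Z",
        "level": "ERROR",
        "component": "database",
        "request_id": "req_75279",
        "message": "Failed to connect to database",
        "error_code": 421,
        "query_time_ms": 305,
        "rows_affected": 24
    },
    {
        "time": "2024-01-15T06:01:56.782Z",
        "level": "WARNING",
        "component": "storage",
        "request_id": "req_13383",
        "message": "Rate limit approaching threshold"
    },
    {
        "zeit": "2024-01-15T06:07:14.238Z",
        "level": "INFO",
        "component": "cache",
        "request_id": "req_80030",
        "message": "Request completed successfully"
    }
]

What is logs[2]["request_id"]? "req_85252"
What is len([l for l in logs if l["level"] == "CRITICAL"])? 0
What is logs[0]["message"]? "User authenticated"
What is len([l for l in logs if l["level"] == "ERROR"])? 2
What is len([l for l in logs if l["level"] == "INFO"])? 2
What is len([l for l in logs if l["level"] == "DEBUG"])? 1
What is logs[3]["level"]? "ERROR"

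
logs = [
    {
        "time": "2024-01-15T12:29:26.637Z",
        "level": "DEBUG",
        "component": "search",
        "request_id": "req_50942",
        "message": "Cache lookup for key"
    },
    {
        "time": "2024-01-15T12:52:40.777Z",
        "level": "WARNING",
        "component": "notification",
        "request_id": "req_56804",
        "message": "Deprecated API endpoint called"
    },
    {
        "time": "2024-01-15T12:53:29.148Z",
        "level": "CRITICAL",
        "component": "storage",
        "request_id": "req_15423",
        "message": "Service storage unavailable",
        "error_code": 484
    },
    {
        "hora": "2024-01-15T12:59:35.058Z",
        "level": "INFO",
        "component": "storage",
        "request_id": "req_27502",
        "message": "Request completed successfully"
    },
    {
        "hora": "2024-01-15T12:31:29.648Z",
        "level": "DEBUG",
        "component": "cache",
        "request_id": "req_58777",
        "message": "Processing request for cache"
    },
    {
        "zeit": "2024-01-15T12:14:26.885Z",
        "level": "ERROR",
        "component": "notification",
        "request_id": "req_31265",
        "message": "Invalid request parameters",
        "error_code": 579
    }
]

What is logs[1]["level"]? "WARNING"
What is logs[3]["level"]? "INFO"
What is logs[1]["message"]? "Deprecated API endpoint called"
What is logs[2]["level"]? "CRITICAL"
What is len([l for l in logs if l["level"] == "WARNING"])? 1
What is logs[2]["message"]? "Service storage unavailable"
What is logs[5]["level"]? "ERROR"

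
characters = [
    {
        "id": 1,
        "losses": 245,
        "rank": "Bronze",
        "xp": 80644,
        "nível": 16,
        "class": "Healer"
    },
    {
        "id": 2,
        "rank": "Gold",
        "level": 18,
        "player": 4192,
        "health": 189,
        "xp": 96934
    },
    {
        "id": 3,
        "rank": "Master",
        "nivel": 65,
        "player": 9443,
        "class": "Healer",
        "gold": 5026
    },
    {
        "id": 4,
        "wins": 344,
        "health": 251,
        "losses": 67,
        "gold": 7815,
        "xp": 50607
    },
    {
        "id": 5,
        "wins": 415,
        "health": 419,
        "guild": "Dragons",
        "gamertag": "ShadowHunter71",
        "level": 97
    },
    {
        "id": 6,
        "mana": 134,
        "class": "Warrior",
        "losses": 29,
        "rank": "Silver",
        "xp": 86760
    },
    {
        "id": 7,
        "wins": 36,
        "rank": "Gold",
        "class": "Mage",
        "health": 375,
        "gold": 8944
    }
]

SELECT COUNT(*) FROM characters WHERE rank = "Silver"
1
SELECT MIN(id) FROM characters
1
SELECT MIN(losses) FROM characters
29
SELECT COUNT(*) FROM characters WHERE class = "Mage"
1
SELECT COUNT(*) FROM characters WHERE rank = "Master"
1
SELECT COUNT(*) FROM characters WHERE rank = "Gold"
2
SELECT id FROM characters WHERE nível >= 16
[1]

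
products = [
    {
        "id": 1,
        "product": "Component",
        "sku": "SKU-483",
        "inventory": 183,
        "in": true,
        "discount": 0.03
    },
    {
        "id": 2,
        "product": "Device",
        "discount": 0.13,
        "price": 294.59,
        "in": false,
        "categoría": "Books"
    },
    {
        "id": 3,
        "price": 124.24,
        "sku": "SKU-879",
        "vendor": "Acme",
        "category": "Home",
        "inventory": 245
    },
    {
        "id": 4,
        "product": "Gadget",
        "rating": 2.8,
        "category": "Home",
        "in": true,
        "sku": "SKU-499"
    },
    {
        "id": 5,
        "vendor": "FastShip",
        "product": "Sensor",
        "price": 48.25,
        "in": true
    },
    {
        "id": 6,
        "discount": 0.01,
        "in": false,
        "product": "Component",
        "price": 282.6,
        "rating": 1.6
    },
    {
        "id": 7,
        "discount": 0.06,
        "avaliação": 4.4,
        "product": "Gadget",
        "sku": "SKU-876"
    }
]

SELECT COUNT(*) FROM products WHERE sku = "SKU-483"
1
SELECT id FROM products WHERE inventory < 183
[]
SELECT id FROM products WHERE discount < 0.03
[6]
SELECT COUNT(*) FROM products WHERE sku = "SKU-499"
1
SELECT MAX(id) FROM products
7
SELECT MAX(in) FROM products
True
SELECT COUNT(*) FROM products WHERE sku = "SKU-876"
1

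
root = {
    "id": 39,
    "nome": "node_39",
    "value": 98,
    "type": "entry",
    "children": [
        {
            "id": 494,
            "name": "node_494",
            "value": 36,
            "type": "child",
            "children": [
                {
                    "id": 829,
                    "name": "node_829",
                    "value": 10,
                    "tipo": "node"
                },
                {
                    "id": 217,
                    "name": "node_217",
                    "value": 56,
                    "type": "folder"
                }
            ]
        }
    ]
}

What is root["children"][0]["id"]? 494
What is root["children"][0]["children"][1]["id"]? 217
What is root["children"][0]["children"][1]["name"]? "node_217"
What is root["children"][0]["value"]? 36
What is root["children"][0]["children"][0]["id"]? 829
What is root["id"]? 39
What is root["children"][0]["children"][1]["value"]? 56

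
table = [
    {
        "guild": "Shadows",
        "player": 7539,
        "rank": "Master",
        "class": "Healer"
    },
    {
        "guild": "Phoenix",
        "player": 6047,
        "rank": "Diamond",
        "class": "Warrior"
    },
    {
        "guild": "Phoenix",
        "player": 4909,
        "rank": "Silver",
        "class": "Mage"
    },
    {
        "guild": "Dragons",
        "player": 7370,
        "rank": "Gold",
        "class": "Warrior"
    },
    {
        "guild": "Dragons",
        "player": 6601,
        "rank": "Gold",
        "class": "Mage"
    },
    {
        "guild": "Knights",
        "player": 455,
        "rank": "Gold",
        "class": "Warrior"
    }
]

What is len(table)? 6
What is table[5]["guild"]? "Knights"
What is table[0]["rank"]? "Master"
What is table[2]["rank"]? "Silver"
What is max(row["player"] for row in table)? 7539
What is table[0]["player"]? 7539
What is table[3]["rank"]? "Gold"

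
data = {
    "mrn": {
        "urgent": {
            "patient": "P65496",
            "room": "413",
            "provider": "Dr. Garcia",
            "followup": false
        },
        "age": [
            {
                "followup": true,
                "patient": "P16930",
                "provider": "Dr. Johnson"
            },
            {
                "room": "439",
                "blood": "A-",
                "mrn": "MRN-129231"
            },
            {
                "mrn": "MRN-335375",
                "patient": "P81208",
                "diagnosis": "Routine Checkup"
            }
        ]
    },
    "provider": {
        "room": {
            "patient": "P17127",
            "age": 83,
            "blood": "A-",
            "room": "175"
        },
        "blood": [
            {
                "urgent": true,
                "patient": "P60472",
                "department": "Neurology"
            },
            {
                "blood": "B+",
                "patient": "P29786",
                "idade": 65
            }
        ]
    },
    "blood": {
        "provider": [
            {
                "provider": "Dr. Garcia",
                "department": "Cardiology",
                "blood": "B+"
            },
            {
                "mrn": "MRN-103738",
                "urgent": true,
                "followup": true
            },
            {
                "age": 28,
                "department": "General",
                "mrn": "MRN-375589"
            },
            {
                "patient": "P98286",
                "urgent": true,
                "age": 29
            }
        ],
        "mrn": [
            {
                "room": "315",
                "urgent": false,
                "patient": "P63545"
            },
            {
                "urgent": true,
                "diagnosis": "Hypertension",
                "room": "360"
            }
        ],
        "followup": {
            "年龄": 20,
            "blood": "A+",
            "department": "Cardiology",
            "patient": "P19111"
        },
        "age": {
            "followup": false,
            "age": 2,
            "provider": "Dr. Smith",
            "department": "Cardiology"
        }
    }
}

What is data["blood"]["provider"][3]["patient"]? "P98286"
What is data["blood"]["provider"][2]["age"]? 28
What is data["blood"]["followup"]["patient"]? "P19111"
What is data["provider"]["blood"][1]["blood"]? "B+"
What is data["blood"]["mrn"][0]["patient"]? "P63545"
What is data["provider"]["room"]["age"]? 83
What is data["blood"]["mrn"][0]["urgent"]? False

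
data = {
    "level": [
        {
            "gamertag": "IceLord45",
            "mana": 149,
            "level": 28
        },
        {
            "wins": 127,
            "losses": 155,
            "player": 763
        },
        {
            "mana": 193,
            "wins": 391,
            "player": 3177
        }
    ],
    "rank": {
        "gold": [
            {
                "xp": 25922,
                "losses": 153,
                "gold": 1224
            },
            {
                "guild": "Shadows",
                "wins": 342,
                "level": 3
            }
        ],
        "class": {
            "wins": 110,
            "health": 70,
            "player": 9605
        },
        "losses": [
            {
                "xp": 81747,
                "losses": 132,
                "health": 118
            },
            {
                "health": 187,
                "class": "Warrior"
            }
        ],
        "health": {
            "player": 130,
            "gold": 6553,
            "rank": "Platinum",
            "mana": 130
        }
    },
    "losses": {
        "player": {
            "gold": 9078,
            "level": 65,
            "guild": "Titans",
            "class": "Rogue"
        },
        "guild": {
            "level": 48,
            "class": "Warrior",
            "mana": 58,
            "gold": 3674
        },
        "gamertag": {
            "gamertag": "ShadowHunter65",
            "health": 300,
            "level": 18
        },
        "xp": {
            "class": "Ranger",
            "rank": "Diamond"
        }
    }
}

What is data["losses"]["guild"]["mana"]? 58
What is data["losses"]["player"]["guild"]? "Titans"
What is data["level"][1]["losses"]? 155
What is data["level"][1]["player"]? 763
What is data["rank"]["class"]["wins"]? 110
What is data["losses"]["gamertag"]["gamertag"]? "ShadowHunter65"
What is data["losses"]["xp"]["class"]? "Ranger"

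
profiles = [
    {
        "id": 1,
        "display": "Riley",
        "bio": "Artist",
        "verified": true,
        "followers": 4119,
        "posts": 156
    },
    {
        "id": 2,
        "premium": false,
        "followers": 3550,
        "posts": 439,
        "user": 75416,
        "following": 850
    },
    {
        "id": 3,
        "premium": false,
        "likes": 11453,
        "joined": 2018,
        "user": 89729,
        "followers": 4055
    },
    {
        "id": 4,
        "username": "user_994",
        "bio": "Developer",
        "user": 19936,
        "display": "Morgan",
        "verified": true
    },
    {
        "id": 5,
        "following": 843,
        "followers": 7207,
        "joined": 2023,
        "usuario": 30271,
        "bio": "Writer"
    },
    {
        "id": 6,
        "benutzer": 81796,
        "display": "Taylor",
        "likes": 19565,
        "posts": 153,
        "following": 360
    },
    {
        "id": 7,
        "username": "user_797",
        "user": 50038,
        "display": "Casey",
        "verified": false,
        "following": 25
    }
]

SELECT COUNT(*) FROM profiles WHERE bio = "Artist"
1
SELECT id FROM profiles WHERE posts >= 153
[1, 2, 6]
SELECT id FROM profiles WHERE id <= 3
[1, 2, 3]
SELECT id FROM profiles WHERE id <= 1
[1]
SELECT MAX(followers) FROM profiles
7207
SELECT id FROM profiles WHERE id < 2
[1]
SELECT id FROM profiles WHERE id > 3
[4, 5, 6, 7]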